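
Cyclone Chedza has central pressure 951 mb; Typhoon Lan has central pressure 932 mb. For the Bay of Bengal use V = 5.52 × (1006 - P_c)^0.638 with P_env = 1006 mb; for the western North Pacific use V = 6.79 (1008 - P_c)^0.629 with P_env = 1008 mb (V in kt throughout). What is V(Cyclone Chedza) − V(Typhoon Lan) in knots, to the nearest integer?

-32 kt

Cyclone Chedza: ΔP = 55; V ≈ 5.52 × 55^0.638 ≈ 71.17 kt.
Typhoon Lan: ΔP = 76; V ≈ 6.79 × 76^0.629 ≈ 103.49 kt.
Difference ≈ 71.17 − 103.49 = -32.32 → -32 kt.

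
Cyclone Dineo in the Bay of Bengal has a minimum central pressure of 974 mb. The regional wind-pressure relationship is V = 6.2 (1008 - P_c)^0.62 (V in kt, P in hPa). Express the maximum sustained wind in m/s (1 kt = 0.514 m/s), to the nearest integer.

28 m/s

ΔP = 1008 − 974 = 34 mb.
V ≈ 6.2 × 34^0.62 = 6.2 × 8.903 ≈ 55.196 kt.
55.196 × 0.514 ≈ 28.37 m/s → 28 m/s.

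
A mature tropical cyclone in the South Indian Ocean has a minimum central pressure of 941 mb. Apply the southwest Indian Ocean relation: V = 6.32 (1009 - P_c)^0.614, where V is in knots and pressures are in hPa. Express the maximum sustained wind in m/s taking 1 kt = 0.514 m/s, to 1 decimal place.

43.3 m/s

ΔP = 1009 − 941 = 68 mb.
V ≈ 6.32 × 68^0.614 = 6.32 × 13.340 ≈ 84.310 kt.
84.310 × 0.514 ≈ 43.34 m/s → 43.3 m/s.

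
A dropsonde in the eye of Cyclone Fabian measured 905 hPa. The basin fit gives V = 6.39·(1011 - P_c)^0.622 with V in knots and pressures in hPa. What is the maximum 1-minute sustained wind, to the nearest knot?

116 kt

ΔP = 1011 − 905 = 106 hPa.
106^0.622 ≈ 18.186.
V ≈ 6.39 × 18.186 ≈ 116.2 kt.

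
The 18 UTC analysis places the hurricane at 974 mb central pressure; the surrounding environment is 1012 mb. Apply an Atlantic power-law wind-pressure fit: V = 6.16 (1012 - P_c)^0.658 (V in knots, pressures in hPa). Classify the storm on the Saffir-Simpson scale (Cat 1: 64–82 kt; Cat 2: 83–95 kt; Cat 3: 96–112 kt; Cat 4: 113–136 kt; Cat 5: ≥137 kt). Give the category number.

1

ΔP = 1012 − 974 = 38 mb.
V ≈ 6.16 × 38^0.658 = 6.16 × 10.95 ≈ 67 kt.
67 kt falls in the Category 1 band.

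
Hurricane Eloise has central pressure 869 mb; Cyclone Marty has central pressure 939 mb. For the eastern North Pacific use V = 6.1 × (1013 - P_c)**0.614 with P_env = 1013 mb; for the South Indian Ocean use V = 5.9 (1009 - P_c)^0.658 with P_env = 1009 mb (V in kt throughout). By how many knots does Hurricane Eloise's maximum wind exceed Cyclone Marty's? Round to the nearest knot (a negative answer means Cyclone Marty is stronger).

32 kt

Hurricane Eloise: ΔP = 144; V ≈ 6.1 × 144^0.614 ≈ 128.99 kt.
Cyclone Marty: ΔP = 70; V ≈ 5.9 × 70^0.658 ≈ 96.59 kt.
Difference ≈ 128.99 − 96.59 = 32.40 → 32 kt.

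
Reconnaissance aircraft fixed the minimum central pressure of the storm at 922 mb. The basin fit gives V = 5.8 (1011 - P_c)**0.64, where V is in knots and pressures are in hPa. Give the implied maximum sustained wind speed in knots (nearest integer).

ΔP = 1011 − 922 = 89 mb.
89^0.64 ≈ 17.685.
V ≈ 5.8 × 17.685 ≈ 102.6 kt.

103 kt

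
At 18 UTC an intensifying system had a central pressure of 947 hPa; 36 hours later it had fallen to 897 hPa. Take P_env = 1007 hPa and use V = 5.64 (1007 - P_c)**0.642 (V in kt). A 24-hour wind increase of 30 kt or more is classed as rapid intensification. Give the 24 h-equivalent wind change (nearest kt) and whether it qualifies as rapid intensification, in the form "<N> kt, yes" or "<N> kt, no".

25 kt, no

V₁: ΔP = 60, V ≈ 5.64 × 60^0.642 ≈ 78.14 kt.
V₂: ΔP = 110, V ≈ 5.64 × 110^0.642 ≈ 115.31 kt.
ΔV over 36 h = 37.17 kt → 24 h equivalent = 37.17 × 24/36 ≈ 24.78 kt.
25 kt < 30 kt ⇒ not rapid intensification.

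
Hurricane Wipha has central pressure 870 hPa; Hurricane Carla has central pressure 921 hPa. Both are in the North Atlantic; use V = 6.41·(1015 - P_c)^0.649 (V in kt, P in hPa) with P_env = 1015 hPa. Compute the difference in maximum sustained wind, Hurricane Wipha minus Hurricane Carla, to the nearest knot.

40 kt

Hurricane Wipha: ΔP = 145; V ≈ 6.41 × 145^0.649 ≈ 162.03 kt.
Hurricane Carla: ΔP = 94; V ≈ 6.41 × 94^0.649 ≈ 122.30 kt.
Difference ≈ 162.03 − 122.30 = 39.73 → 40 kt.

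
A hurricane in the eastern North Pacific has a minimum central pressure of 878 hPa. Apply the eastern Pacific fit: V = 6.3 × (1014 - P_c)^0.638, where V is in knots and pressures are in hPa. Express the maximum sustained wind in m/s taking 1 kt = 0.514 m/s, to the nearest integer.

ΔP = 1014 − 878 = 136 hPa.
V ≈ 6.3 × 136^0.638 = 6.3 × 22.972 ≈ 144.723 kt.
144.723 × 0.514 ≈ 74.39 m/s → 74 m/s.

74 m/s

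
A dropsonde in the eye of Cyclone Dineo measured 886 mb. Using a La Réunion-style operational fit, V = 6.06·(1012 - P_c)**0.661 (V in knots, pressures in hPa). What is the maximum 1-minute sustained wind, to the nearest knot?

ΔP = 1012 − 886 = 126 mb.
126^0.661 ≈ 24.454.
V ≈ 6.06 × 24.454 ≈ 148.2 kt.

148 kt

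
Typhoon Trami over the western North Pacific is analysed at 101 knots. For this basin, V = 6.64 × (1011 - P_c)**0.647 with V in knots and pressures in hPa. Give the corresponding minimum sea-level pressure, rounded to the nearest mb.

ΔP = (V / 6.64)^(1/0.647) = (101/6.64)^1.546.
101/6.64 = 15.211; 15.211^1.546 ≈ 67.16 mb.
P_c = 1011 − 67.16 = 943.84 ≈ 944 mb.

944 mb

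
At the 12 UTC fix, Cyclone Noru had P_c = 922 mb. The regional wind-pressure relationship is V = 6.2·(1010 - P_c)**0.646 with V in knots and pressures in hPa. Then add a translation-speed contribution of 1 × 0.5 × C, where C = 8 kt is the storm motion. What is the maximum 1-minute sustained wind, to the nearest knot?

116 kt

ΔP = 1010 − 922 = 88 mb.
88^0.646 ≈ 18.036.
V ≈ 6.2 × 18.036 ≈ 111.8 kt.
Translation term: 1 × 0.5 × 8 = 4 kt.
Corrected V ≈ 115.8 kt → 116 kt.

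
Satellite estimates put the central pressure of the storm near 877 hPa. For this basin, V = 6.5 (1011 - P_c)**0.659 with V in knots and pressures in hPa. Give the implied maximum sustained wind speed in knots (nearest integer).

ΔP = 1011 − 877 = 134 hPa.
134^0.659 ≈ 25.221.
V ≈ 6.5 × 25.221 ≈ 163.9 kt.

164 kt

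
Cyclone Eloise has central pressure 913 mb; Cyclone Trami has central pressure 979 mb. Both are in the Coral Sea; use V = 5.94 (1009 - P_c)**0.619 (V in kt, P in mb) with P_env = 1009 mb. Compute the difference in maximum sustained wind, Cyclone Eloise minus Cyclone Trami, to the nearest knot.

51 kt

Cyclone Eloise: ΔP = 96; V ≈ 5.94 × 96^0.619 ≈ 100.19 kt.
Cyclone Trami: ΔP = 30; V ≈ 5.94 × 30^0.619 ≈ 48.77 kt.
Difference ≈ 100.19 − 48.77 = 51.42 → 51 kt.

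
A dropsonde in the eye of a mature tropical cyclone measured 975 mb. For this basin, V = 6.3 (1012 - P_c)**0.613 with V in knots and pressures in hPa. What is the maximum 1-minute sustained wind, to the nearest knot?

ΔP = 1012 − 975 = 37 mb.
37^0.613 ≈ 9.148.
V ≈ 6.3 × 9.148 ≈ 57.6 kt.

58 kt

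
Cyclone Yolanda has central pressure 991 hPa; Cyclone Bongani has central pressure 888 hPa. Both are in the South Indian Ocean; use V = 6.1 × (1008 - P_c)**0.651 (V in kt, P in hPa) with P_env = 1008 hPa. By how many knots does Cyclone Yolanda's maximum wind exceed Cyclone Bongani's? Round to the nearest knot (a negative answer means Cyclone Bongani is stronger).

Cyclone Yolanda: ΔP = 17; V ≈ 6.1 × 17^0.651 ≈ 38.58 kt.
Cyclone Bongani: ΔP = 120; V ≈ 6.1 × 120^0.651 ≈ 137.68 kt.
Difference ≈ 38.58 − 137.68 = -99.10 → -99 kt.

-99 kt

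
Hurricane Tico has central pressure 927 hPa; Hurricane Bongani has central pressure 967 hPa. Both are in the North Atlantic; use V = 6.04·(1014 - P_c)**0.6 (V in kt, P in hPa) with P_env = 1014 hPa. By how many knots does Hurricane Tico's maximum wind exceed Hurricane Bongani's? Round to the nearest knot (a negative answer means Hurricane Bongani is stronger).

27 kt

Hurricane Tico: ΔP = 87; V ≈ 6.04 × 87^0.6 ≈ 88.05 kt.
Hurricane Bongani: ΔP = 47; V ≈ 6.04 × 47^0.6 ≈ 60.85 kt.
Difference ≈ 88.05 − 60.85 = 27.20 → 27 kt.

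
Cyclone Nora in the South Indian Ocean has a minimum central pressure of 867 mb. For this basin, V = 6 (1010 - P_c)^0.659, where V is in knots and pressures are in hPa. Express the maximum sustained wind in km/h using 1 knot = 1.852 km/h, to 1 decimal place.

ΔP = 1010 − 867 = 143 mb.
V ≈ 6 × 143^0.659 = 6 × 26.325 ≈ 157.949 kt.
157.949 × 1.852 ≈ 292.52 km/h → 292.5 km/h.

292.5 km/h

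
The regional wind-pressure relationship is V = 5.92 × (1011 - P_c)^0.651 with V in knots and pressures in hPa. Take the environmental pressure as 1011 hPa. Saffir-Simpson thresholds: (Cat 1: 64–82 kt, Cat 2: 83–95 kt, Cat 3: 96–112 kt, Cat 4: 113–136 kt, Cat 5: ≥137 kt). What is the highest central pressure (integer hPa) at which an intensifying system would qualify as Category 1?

972 hPa

Category 1 begins at V = 64 kt.
Required ΔP = (64/5.92)^(1/0.651) = 10.811^1.536 ≈ 38.74 hPa.
P_c ≤ 1011 − 38.74 = 972.26, so the highest integer P_c is 972 hPa.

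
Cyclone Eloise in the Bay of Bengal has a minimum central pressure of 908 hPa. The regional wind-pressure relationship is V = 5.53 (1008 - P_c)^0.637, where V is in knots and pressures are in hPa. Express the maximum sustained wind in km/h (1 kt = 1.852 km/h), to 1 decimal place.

ΔP = 1008 − 908 = 100 hPa.
V ≈ 5.53 × 100^0.637 = 5.53 × 18.793 ≈ 103.926 kt.
103.926 × 1.852 ≈ 192.47 km/h → 192.5 km/h.

192.5 km/h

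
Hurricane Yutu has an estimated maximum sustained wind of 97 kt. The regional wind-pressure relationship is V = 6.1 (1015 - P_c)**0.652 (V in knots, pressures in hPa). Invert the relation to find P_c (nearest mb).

ΔP = (V / 6.1)^(1/0.652) = (97/6.1)^1.534.
97/6.1 = 15.902; 15.902^1.534 ≈ 69.61 mb.
P_c = 1015 − 69.61 = 945.39 ≈ 945 mb.

945 mb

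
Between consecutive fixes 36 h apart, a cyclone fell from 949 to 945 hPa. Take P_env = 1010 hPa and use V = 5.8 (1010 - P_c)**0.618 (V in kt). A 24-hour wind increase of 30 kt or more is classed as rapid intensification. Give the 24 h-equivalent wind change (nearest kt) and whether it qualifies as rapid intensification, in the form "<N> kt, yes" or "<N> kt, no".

V₁: ΔP = 61, V ≈ 5.8 × 61^0.618 ≈ 73.58 kt.
V₂: ΔP = 65, V ≈ 5.8 × 65^0.618 ≈ 76.53 kt.
ΔV over 36 h = 2.95 kt → 24 h equivalent = 2.95 × 24/36 ≈ 1.97 kt.
2 kt < 30 kt ⇒ not rapid intensification.

2 kt, no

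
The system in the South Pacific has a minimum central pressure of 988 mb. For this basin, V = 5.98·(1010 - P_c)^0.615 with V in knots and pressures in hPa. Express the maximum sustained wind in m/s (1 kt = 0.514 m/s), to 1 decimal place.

ΔP = 1010 − 988 = 22 mb.
V ≈ 5.98 × 22^0.615 = 5.98 × 6.693 ≈ 40.021 kt.
40.021 × 0.514 ≈ 20.57 m/s → 20.6 m/s.

20.6 m/s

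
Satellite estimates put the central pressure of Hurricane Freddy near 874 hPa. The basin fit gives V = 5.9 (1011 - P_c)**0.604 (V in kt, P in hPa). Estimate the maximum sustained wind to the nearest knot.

115 kt

ΔP = 1011 − 874 = 137 hPa.
137^0.604 ≈ 19.524.
V ≈ 5.9 × 19.524 ≈ 115.2 kt.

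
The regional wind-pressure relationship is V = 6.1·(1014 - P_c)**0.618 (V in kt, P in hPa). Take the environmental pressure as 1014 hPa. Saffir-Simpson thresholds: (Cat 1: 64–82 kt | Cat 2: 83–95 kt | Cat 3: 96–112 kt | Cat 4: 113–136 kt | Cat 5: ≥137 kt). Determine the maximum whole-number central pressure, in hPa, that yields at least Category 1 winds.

Category 1 begins at V = 64 kt.
Required ΔP = (64/6.1)^(1/0.618) = 10.492^1.618 ≈ 44.86 hPa.
P_c ≤ 1014 − 44.86 = 969.14, so the highest integer P_c is 969 hPa.

969 hPa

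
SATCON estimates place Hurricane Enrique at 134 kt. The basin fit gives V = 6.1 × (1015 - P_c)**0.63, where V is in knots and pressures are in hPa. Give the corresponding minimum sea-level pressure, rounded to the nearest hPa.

ΔP = (V / 6.1)^(1/0.63) = (134/6.1)^1.587.
134/6.1 = 21.967; 21.967^1.587 ≈ 134.83 hPa.
P_c = 1015 − 134.83 = 880.17 ≈ 880 hPa.

880 hPa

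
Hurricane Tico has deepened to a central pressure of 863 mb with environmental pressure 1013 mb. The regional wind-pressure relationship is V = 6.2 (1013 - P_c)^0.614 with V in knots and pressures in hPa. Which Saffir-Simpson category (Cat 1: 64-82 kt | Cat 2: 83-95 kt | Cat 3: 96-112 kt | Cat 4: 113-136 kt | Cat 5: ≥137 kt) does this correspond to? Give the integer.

ΔP = 1013 − 863 = 150 mb.
V ≈ 6.2 × 150^0.614 = 6.2 × 21.68 ≈ 134 kt.
134 kt falls in the Category 4 band.

4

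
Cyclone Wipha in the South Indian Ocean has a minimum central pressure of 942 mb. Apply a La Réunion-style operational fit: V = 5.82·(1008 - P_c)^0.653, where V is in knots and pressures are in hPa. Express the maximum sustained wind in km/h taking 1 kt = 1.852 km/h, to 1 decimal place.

166.2 km/h

ΔP = 1008 − 942 = 66 mb.
V ≈ 5.82 × 66^0.653 = 5.82 × 15.423 ≈ 89.760 kt.
89.760 × 1.852 ≈ 166.24 km/h → 166.2 km/h.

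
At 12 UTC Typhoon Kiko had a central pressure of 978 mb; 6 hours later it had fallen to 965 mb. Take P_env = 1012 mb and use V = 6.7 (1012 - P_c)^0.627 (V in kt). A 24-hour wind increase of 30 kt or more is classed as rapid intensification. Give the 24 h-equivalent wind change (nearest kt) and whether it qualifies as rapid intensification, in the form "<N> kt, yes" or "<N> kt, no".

V₁: ΔP = 34, V ≈ 6.7 × 34^0.627 ≈ 61.14 kt.
V₂: ΔP = 47, V ≈ 6.7 × 47^0.627 ≈ 74.90 kt.
ΔV over 6 h = 13.76 kt → 24 h equivalent = 13.76 × 24/6 ≈ 55.04 kt.
55 kt ≥ 30 kt ⇒ rapid intensification.

55 kt, yes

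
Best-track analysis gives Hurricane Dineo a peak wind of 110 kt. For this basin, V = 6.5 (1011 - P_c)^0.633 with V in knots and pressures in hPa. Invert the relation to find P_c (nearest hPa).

ΔP = (V / 6.5)^(1/0.633) = (110/6.5)^1.580.
110/6.5 = 16.923; 16.923^1.580 ≈ 87.24 hPa.
P_c = 1011 − 87.24 = 923.76 ≈ 924 hPa.

924 hPa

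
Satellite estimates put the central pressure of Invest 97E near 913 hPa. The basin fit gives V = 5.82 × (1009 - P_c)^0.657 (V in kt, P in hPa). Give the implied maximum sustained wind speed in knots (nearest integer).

ΔP = 1009 − 913 = 96 hPa.
96^0.657 ≈ 20.061.
V ≈ 5.82 × 20.061 ≈ 116.8 kt.

117 kt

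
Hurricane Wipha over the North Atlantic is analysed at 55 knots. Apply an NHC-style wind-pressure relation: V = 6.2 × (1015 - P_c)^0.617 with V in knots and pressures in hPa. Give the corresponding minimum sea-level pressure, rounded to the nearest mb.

ΔP = (V / 6.2)^(1/0.617) = (55/6.2)^1.621.
55/6.2 = 8.871; 8.871^1.621 ≈ 34.39 mb.
P_c = 1015 − 34.39 = 980.61 ≈ 981 mb.

981 mb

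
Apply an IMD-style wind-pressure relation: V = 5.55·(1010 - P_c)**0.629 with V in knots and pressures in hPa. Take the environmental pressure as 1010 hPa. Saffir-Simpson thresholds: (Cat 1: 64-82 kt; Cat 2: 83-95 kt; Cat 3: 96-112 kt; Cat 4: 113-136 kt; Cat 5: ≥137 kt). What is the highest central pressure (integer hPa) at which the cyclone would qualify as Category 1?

Category 1 begins at V = 64 kt.
Required ΔP = (64/5.55)^(1/0.629) = 11.532^1.590 ≈ 48.78 hPa.
P_c ≤ 1010 − 48.78 = 961.22, so the highest integer P_c is 961 hPa.

961 hPa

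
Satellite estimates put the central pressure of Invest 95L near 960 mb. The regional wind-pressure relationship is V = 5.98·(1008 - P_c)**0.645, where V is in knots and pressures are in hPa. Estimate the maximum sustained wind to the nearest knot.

73 kt

ΔP = 1008 − 960 = 48 mb.
48^0.645 ≈ 12.145.
V ≈ 5.98 × 12.145 ≈ 72.6 kt.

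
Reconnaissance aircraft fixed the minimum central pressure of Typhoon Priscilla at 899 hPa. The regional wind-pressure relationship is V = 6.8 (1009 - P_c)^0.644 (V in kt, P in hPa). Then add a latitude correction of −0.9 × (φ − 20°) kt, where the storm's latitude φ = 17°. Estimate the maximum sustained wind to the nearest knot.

ΔP = 1009 − 899 = 110 hPa.
110^0.644 ≈ 20.637.
V ≈ 6.8 × 20.637 ≈ 140.3 kt.
Latitude correction: −0.9 × (17 − 20) = 2.7 kt.
Corrected V ≈ 143 kt → 143 kt.

143 kt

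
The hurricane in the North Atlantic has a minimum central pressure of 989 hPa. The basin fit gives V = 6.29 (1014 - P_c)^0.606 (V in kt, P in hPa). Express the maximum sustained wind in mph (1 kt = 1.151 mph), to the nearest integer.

ΔP = 1014 − 989 = 25 hPa.
V ≈ 6.29 × 25^0.606 = 6.29 × 7.033 ≈ 44.239 kt.
44.239 × 1.151 ≈ 50.92 mph → 51 mph.

51 mph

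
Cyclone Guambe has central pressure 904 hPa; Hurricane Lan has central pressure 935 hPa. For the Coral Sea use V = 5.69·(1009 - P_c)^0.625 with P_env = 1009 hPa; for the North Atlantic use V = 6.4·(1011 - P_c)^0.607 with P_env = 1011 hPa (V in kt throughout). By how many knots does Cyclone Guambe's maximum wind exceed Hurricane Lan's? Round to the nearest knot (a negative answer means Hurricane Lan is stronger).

16 kt

Cyclone Guambe: ΔP = 105; V ≈ 5.69 × 105^0.625 ≈ 104.32 kt.
Hurricane Lan: ΔP = 76; V ≈ 6.4 × 76^0.607 ≈ 88.68 kt.
Difference ≈ 104.32 − 88.68 = 15.64 → 16 kt.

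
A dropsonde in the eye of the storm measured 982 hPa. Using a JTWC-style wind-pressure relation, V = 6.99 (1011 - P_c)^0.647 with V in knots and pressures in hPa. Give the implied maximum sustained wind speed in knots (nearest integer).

ΔP = 1011 − 982 = 29 hPa.
29^0.647 ≈ 8.834.
V ≈ 6.99 × 8.834 ≈ 61.8 kt.

62 kt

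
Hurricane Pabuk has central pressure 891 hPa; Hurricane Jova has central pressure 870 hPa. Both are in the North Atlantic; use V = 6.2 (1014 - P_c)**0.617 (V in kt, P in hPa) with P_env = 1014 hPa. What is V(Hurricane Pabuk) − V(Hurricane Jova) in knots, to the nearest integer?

Hurricane Pabuk: ΔP = 123; V ≈ 6.2 × 123^0.617 ≈ 120.74 kt.
Hurricane Jova: ΔP = 144; V ≈ 6.2 × 144^0.617 ≈ 133.08 kt.
Difference ≈ 120.74 − 133.08 = -12.34 → -12 kt.

-12 kt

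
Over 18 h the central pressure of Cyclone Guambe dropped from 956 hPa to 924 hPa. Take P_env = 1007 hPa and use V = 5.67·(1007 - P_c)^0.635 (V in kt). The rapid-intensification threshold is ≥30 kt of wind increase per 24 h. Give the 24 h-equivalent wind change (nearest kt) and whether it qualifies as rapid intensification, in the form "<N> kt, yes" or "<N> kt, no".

V₁: ΔP = 51, V ≈ 5.67 × 51^0.635 ≈ 68.85 kt.
V₂: ΔP = 83, V ≈ 5.67 × 83^0.635 ≈ 93.80 kt.
ΔV over 18 h = 24.95 kt → 24 h equivalent = 24.95 × 24/18 ≈ 33.27 kt.
33 kt ≥ 30 kt ⇒ rapid intensification.

33 kt, yes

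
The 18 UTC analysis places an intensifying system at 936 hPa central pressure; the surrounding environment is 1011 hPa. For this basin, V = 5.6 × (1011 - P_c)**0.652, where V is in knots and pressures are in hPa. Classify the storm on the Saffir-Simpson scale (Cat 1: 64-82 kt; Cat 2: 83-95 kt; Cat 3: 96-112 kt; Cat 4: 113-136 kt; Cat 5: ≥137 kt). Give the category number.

2

ΔP = 1011 − 936 = 75 hPa.
V ≈ 5.6 × 75^0.652 = 5.6 × 16.69 ≈ 93 kt.
93 kt falls in the Category 2 band.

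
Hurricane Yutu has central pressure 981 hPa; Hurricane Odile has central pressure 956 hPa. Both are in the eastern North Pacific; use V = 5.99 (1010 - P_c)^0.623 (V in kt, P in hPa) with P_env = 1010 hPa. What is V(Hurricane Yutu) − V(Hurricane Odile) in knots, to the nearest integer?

-23 kt

Hurricane Yutu: ΔP = 29; V ≈ 5.99 × 29^0.623 ≈ 48.81 kt.
Hurricane Odile: ΔP = 54; V ≈ 5.99 × 54^0.623 ≈ 71.90 kt.
Difference ≈ 48.81 − 71.90 = -23.09 → -23 kt.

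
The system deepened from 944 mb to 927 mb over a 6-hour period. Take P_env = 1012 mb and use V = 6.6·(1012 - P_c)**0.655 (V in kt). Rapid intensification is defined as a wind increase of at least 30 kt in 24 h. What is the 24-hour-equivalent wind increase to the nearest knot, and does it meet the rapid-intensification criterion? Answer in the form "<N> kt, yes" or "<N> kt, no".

V₁: ΔP = 68, V ≈ 6.6 × 68^0.655 ≈ 104.67 kt.
V₂: ΔP = 85, V ≈ 6.6 × 85^0.655 ≈ 121.15 kt.
ΔV over 6 h = 16.48 kt → 24 h equivalent = 16.48 × 24/6 ≈ 65.92 kt.
66 kt ≥ 30 kt ⇒ rapid intensification.

66 kt, yes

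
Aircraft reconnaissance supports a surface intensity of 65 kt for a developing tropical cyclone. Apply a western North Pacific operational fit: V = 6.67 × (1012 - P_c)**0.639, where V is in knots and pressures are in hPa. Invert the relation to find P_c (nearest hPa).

977 hPa

ΔP = (V / 6.67)^(1/0.639) = (65/6.67)^1.565.
65/6.67 = 9.745; 9.745^1.565 ≈ 35.27 hPa.
P_c = 1012 − 35.27 = 976.73 ≈ 977 hPa.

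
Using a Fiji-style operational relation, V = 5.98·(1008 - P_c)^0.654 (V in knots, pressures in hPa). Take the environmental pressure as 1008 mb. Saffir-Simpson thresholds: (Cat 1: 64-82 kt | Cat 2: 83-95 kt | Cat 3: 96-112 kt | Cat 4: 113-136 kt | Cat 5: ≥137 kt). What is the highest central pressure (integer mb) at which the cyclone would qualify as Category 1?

970 mb

Category 1 begins at V = 64 kt.
Required ΔP = (64/5.98)^(1/0.654) = 10.702^1.529 ≈ 37.51 mb.
P_c ≤ 1008 − 37.51 = 970.49, so the highest integer P_c is 970 mb.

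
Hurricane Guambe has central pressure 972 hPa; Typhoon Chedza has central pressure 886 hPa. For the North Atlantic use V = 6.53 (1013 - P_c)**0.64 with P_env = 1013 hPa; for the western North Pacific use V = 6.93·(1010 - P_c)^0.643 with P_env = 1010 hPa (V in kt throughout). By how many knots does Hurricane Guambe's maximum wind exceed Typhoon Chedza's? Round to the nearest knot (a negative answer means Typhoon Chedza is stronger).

Hurricane Guambe: ΔP = 41; V ≈ 6.53 × 41^0.64 ≈ 70.32 kt.
Typhoon Chedza: ΔP = 124; V ≈ 6.93 × 124^0.643 ≈ 153.75 kt.
Difference ≈ 70.32 − 153.75 = -83.43 → -83 kt.

-83 kt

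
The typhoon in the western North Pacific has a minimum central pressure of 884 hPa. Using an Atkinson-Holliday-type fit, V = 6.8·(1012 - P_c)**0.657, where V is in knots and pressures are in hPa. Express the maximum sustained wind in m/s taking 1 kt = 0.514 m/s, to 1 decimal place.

ΔP = 1012 − 884 = 128 hPa.
V ≈ 6.8 × 128^0.657 = 6.8 × 24.235 ≈ 164.796 kt.
164.796 × 0.514 ≈ 84.70 m/s → 84.7 m/s.

84.7 m/s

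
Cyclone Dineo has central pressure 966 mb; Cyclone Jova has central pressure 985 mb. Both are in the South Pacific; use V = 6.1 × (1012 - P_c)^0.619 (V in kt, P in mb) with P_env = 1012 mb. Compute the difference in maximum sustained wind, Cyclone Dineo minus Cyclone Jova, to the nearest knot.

18 kt

Cyclone Dineo: ΔP = 46; V ≈ 6.1 × 46^0.619 ≈ 65.25 kt.
Cyclone Jova: ΔP = 27; V ≈ 6.1 × 27^0.619 ≈ 46.92 kt.
Difference ≈ 65.25 − 46.92 = 18.33 → 18 kt.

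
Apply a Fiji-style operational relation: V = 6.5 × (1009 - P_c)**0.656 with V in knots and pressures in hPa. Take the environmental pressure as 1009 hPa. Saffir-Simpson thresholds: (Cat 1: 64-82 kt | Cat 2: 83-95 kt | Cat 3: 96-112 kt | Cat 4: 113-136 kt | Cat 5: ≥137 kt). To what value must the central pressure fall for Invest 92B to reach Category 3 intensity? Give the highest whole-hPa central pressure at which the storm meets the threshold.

Category 3 begins at V = 96 kt.
Required ΔP = (96/6.5)^(1/0.656) = 14.769^1.524 ≈ 60.61 hPa.
P_c ≤ 1009 − 60.61 = 948.39, so the highest integer P_c is 948 hPa.

948 hPa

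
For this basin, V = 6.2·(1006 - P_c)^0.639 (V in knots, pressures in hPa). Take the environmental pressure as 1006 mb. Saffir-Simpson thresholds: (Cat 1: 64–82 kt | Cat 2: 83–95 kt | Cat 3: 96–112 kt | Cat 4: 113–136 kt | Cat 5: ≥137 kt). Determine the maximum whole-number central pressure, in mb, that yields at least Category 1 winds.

Category 1 begins at V = 64 kt.
Required ΔP = (64/6.2)^(1/0.639) = 10.323^1.565 ≈ 38.59 mb.
P_c ≤ 1006 − 38.59 = 967.41, so the highest integer P_c is 967 mb.

967 mb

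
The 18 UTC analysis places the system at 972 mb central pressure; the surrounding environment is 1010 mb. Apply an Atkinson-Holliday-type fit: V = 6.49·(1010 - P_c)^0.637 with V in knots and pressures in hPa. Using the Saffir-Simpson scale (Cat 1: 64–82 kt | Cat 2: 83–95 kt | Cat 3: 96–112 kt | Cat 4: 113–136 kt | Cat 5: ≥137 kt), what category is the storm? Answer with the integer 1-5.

1

ΔP = 1010 − 972 = 38 mb.
V ≈ 6.49 × 38^0.637 = 6.49 × 10.15 ≈ 66 kt.
66 kt falls in the Category 1 band.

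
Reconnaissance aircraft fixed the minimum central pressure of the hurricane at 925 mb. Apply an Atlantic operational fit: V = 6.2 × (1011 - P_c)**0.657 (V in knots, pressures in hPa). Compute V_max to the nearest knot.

116 kt

ΔP = 1011 − 925 = 86 mb.
86^0.657 ≈ 18.662.
V ≈ 6.2 × 18.662 ≈ 115.7 kt.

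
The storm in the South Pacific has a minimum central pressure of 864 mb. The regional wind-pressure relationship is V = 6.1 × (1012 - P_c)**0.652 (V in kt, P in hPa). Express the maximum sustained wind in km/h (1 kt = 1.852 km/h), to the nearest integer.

ΔP = 1012 − 864 = 148 mb.
V ≈ 6.1 × 148^0.652 = 6.1 × 26.002 ≈ 158.614 kt.
158.614 × 1.852 ≈ 293.75 km/h → 294 km/h.

294 km/h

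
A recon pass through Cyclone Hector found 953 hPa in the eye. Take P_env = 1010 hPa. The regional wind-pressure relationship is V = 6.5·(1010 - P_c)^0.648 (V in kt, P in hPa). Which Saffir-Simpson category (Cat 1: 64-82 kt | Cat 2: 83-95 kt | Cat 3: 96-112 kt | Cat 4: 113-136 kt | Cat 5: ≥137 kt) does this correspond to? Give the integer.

2

ΔP = 1010 − 953 = 57 hPa.
V ≈ 6.5 × 57^0.648 = 6.5 × 13.73 ≈ 89 kt.
89 kt falls in the Category 2 band.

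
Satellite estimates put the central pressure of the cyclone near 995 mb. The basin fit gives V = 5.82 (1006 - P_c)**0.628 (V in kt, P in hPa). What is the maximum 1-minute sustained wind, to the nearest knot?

26 kt

ΔP = 1006 − 995 = 11 mb.
11^0.628 ≈ 4.508.
V ≈ 5.82 × 4.508 ≈ 26.2 kt.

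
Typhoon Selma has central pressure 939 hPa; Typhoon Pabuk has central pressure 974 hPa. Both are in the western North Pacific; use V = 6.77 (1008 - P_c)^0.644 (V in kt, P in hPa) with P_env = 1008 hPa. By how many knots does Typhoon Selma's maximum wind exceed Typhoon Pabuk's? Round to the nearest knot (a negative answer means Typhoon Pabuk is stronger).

Typhoon Selma: ΔP = 69; V ≈ 6.77 × 69^0.644 ≈ 103.47 kt.
Typhoon Pabuk: ΔP = 34; V ≈ 6.77 × 34^0.644 ≈ 65.59 kt.
Difference ≈ 103.47 − 65.59 = 37.88 → 38 kt.

38 kt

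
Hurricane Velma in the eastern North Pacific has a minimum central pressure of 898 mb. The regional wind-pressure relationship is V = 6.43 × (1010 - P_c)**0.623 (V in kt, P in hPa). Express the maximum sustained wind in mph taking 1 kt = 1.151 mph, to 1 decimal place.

ΔP = 1010 − 898 = 112 mb.
V ≈ 6.43 × 112^0.623 = 6.43 × 18.909 ≈ 121.583 kt.
121.583 × 1.151 ≈ 139.94 mph → 139.9 mph.

139.9 mph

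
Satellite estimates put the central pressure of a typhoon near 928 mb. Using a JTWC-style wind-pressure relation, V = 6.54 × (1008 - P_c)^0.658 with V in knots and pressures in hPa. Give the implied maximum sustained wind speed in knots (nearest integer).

ΔP = 1008 − 928 = 80 mb.
80^0.658 ≈ 17.874.
V ≈ 6.54 × 17.874 ≈ 116.9 kt.

117 kt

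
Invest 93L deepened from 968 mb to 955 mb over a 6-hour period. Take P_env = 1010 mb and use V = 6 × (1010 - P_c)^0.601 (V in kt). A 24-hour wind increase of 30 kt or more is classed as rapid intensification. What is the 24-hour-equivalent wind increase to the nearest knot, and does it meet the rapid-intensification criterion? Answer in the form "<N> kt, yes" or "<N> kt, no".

V₁: ΔP = 42, V ≈ 6 × 42^0.601 ≈ 56.72 kt.
V₂: ΔP = 55, V ≈ 6 × 55^0.601 ≈ 66.70 kt.
ΔV over 6 h = 9.98 kt → 24 h equivalent = 9.98 × 24/6 ≈ 39.92 kt.
40 kt ≥ 30 kt ⇒ rapid intensification.

40 kt, yes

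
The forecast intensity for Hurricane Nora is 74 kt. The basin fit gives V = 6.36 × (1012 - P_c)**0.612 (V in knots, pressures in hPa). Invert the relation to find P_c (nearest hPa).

957 hPa

ΔP = (V / 6.36)^(1/0.612) = (74/6.36)^1.634.
74/6.36 = 11.635; 11.635^1.634 ≈ 55.14 hPa.
P_c = 1012 − 55.14 = 956.86 ≈ 957 hPa.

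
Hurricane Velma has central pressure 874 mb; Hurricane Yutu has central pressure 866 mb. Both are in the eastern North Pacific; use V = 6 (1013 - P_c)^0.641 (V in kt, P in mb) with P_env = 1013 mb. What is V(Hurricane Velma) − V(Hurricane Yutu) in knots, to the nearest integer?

-5 kt

Hurricane Velma: ΔP = 139; V ≈ 6 × 139^0.641 ≈ 141.85 kt.
Hurricane Yutu: ΔP = 147; V ≈ 6 × 147^0.641 ≈ 147.03 kt.
Difference ≈ 141.85 − 147.03 = -5.18 → -5 kt.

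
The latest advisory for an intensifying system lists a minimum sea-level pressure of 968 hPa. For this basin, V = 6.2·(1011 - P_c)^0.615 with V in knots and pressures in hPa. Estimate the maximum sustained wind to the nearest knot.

63 kt

ΔP = 1011 − 968 = 43 hPa.
43^0.615 ≈ 10.106.
V ≈ 6.2 × 10.106 ≈ 62.7 kt.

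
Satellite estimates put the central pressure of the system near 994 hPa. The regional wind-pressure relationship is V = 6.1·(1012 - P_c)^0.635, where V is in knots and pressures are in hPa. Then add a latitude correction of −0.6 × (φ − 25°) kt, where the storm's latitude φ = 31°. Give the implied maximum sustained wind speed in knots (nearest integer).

35 kt

ΔP = 1012 − 994 = 18 hPa.
18^0.635 ≈ 6.268.
V ≈ 6.1 × 6.268 ≈ 38.2 kt.
Latitude correction: −0.6 × (31 − 25) = -3.6 kt.
Corrected V ≈ 34.6 kt → 35 kt.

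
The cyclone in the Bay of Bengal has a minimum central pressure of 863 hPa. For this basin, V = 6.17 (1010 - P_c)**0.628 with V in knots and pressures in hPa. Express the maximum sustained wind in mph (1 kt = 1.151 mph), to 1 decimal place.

ΔP = 1010 − 863 = 147 hPa.
V ≈ 6.17 × 147^0.628 = 6.17 × 22.965 ≈ 141.697 kt.
141.697 × 1.151 ≈ 163.09 mph → 163.1 mph.

163.1 mph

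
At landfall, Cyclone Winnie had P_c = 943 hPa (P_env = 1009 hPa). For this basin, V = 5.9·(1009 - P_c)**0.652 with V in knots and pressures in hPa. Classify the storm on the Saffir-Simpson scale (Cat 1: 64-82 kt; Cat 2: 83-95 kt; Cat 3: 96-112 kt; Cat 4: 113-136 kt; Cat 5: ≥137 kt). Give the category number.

ΔP = 1009 − 943 = 66 hPa.
V ≈ 5.9 × 66^0.652 = 5.9 × 15.36 ≈ 91 kt.
91 kt falls in the Category 2 band.

2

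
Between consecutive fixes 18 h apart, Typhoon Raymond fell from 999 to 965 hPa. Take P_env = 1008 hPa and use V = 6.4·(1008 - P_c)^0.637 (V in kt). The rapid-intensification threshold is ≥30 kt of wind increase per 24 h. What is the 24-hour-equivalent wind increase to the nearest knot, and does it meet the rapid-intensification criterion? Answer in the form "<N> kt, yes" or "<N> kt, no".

V₁: ΔP = 9, V ≈ 6.4 × 9^0.637 ≈ 25.94 kt.
V₂: ΔP = 43, V ≈ 6.4 × 43^0.637 ≈ 70.26 kt.
ΔV over 18 h = 44.32 kt → 24 h equivalent = 44.32 × 24/18 ≈ 59.09 kt.
59 kt ≥ 30 kt ⇒ rapid intensification.

59 kt, yes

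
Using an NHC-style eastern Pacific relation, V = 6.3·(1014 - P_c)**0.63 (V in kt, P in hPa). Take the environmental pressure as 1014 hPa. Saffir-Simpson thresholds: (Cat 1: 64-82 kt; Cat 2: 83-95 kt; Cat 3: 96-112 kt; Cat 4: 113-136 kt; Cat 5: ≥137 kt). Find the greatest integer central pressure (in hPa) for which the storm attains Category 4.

Category 4 begins at V = 113 kt.
Required ΔP = (113/6.3)^(1/0.63) = 17.937^1.587 ≈ 97.74 hPa.
P_c ≤ 1014 − 97.74 = 916.26, so the highest integer P_c is 916 hPa.

916 hPa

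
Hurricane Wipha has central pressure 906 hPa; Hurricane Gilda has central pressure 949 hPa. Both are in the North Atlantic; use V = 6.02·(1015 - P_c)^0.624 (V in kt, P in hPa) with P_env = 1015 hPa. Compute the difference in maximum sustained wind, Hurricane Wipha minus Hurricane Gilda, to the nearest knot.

Hurricane Wipha: ΔP = 109; V ≈ 6.02 × 109^0.624 ≈ 112.45 kt.
Hurricane Gilda: ΔP = 66; V ≈ 6.02 × 66^0.624 ≈ 82.22 kt.
Difference ≈ 112.45 − 82.22 = 30.23 → 30 kt.

30 kt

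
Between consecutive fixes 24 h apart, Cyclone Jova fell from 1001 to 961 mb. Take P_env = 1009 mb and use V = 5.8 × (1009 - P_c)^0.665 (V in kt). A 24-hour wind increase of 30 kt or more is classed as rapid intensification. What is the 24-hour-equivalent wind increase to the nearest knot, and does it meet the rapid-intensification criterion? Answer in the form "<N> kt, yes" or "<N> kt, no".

53 kt, yes

V₁: ΔP = 8, V ≈ 5.8 × 8^0.665 ≈ 23.12 kt.
V₂: ΔP = 48, V ≈ 5.8 × 48^0.665 ≈ 76.11 kt.
ΔV over 24 h = 52.99 kt → 24 h equivalent = 52.99 × 24/24 ≈ 52.99 kt.
53 kt ≥ 30 kt ⇒ rapid intensification.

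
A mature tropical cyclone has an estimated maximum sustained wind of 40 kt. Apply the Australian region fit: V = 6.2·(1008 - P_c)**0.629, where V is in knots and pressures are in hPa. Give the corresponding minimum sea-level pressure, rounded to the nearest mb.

ΔP = (V / 6.2)^(1/0.629) = (40/6.2)^1.590.
40/6.2 = 6.452; 6.452^1.590 ≈ 19.37 mb.
P_c = 1008 − 19.37 = 988.63 ≈ 989 mb.

989 mb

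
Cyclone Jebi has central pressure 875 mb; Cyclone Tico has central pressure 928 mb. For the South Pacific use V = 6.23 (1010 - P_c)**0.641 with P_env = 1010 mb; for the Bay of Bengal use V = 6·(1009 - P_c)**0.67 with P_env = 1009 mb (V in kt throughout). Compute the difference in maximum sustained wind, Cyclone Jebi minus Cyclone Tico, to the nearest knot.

31 kt

Cyclone Jebi: ΔP = 135; V ≈ 6.23 × 135^0.641 ≈ 144.55 kt.
Cyclone Tico: ΔP = 81; V ≈ 6 × 81^0.67 ≈ 113.98 kt.
Difference ≈ 144.55 − 113.98 = 30.57 → 31 kt.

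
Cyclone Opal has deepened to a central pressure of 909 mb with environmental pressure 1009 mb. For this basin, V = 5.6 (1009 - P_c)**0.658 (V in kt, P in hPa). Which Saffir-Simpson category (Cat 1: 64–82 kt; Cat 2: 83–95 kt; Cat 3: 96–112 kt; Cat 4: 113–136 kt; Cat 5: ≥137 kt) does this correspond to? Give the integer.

4

ΔP = 1009 − 909 = 100 mb.
V ≈ 5.6 × 100^0.658 = 5.6 × 20.70 ≈ 116 kt.
116 kt falls in the Category 4 band.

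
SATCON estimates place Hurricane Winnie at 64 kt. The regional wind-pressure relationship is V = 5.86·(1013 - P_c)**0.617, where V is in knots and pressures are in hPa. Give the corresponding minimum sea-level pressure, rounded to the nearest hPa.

965 hPa

ΔP = (V / 5.86)^(1/0.617) = (64/5.86)^1.621.
64/5.86 = 10.922; 10.922^1.621 ≈ 48.17 hPa.
P_c = 1013 − 48.17 = 964.83 ≈ 965 hPa.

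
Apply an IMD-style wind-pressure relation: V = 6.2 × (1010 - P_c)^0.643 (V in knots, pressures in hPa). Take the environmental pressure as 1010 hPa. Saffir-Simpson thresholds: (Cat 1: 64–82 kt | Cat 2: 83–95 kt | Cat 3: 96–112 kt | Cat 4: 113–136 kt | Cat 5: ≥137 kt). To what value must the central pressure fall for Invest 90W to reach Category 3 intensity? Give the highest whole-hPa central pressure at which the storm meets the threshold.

Category 3 begins at V = 96 kt.
Required ΔP = (96/6.2)^(1/0.643) = 15.484^1.555 ≈ 70.88 hPa.
P_c ≤ 1010 − 70.88 = 939.12, so the highest integer P_c is 939 hPa.

939 hPa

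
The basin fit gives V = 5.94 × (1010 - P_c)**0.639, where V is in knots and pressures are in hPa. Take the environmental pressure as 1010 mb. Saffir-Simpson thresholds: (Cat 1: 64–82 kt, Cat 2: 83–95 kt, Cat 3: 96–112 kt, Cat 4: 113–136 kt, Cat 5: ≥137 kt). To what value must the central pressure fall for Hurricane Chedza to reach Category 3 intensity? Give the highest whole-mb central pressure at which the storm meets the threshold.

932 mb

Category 3 begins at V = 96 kt.
Required ΔP = (96/5.94)^(1/0.639) = 16.162^1.565 ≈ 77.84 mb.
P_c ≤ 1010 − 77.84 = 932.16, so the highest integer P_c is 932 mb.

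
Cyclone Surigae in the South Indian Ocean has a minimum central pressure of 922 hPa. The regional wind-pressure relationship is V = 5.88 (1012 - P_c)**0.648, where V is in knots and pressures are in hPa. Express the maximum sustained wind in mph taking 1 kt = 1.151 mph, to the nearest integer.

ΔP = 1012 − 922 = 90 hPa.
V ≈ 5.88 × 90^0.648 = 5.88 × 18.465 ≈ 108.574 kt.
108.574 × 1.151 ≈ 124.97 mph → 125 mph.

125 mph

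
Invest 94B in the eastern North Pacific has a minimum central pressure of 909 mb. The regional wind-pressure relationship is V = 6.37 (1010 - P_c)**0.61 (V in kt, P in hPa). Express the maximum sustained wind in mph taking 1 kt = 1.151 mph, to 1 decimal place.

ΔP = 1010 − 909 = 101 mb.
V ≈ 6.37 × 101^0.61 = 6.37 × 16.697 ≈ 106.359 kt.
106.359 × 1.151 ≈ 122.42 mph → 122.4 mph.

122.4 mph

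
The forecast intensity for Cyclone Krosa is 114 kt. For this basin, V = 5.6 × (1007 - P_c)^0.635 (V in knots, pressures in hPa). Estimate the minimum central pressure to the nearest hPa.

ΔP = (V / 5.6)^(1/0.635) = (114/5.6)^1.575.
114/5.6 = 20.357; 20.357^1.575 ≈ 115.07 hPa.
P_c = 1007 − 115.07 = 891.93 ≈ 892 hPa.

892 hPa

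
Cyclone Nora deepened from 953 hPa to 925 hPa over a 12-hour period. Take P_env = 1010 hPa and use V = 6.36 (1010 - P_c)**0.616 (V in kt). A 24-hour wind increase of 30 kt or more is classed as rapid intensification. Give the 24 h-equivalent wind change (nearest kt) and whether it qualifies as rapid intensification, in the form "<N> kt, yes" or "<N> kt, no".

V₁: ΔP = 57, V ≈ 6.36 × 57^0.616 ≈ 76.75 kt.
V₂: ΔP = 85, V ≈ 6.36 × 85^0.616 ≈ 98.17 kt.
ΔV over 12 h = 21.42 kt → 24 h equivalent = 21.42 × 24/12 ≈ 42.84 kt.
43 kt ≥ 30 kt ⇒ rapid intensification.

43 kt, yes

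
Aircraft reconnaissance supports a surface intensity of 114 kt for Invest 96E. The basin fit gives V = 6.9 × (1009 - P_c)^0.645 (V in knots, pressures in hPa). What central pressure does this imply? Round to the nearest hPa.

ΔP = (V / 6.9)^(1/0.645) = (114/6.9)^1.550.
114/6.9 = 16.522; 16.522^1.550 ≈ 77.35 hPa.
P_c = 1009 − 77.35 = 931.65 ≈ 932 hPa.

932 hPa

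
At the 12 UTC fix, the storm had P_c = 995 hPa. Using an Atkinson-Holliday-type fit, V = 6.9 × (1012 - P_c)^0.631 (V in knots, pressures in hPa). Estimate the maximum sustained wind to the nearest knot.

41 kt

ΔP = 1012 − 995 = 17 hPa.
17^0.631 ≈ 5.976.
V ≈ 6.9 × 5.976 ≈ 41.2 kt.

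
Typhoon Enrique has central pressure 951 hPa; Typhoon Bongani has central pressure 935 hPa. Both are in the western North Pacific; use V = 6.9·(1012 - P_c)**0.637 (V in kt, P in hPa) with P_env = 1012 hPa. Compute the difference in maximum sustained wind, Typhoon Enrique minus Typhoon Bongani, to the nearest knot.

-15 kt

Typhoon Enrique: ΔP = 61; V ≈ 6.9 × 61^0.637 ≈ 94.65 kt.
Typhoon Bongani: ΔP = 77; V ≈ 6.9 × 77^0.637 ≈ 109.79 kt.
Difference ≈ 94.65 − 109.79 = -15.14 → -15 kt.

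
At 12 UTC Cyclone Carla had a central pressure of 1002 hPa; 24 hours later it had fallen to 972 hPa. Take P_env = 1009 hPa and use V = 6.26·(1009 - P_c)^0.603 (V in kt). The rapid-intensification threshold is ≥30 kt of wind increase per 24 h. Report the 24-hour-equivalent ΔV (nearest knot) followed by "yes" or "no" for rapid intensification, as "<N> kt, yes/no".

V₁: ΔP = 7, V ≈ 6.26 × 7^0.603 ≈ 20.24 kt.
V₂: ΔP = 37, V ≈ 6.26 × 37^0.603 ≈ 55.23 kt.
ΔV over 24 h = 34.99 kt → 24 h equivalent = 34.99 × 24/24 ≈ 34.99 kt.
35 kt ≥ 30 kt ⇒ rapid intensification.

35 kt, yes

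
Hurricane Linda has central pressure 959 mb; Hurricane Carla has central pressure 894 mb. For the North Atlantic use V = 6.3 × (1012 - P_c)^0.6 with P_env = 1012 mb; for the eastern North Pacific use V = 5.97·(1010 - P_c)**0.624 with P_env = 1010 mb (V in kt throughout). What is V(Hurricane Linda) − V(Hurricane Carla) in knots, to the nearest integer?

-48 kt

Hurricane Linda: ΔP = 53; V ≈ 6.3 × 53^0.6 ≈ 68.22 kt.
Hurricane Carla: ΔP = 116; V ≈ 5.97 × 116^0.624 ≈ 115.93 kt.
Difference ≈ 68.22 − 115.93 = -47.71 → -48 kt.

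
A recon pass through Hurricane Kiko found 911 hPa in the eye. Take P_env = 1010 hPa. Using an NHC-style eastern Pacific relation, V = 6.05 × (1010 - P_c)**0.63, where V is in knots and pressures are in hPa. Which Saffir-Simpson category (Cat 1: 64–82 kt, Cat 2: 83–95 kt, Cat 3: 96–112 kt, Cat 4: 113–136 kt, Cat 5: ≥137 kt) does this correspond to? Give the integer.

ΔP = 1010 − 911 = 99 hPa.
V ≈ 6.05 × 99^0.63 = 6.05 × 18.08 ≈ 109 kt.
109 kt falls in the Category 3 band.

3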